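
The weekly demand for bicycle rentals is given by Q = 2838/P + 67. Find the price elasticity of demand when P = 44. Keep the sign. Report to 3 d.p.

At P = 44, Q = 131.500.
dQ/dP = −2838/P² = -1.466.
ε = (dQ/dP)(P/Q) = (-1.466)(44/131.500).

-0.490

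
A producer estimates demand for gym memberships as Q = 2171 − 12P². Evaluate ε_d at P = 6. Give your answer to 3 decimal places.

At P = 6, Q = 1739.
dQ/dP = −24P = -144.
ε = (dQ/dP)(P/Q) = (-144)(6/1739).
|ε| < 1, so demand is inelastic at this price.

-0.497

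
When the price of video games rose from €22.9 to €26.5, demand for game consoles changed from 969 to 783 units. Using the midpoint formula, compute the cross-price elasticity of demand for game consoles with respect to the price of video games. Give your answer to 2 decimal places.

-1.46

ΔQ_x = 783 − 969 = -186; ΔP_y = 26.5 − 22.9 = 3.6.
Midpoints: P̄_y = 24.70, Q̄_x = 876.0.
ε_xy = (ΔQ_x/ΔP_y)(P̄_y/Q̄_x) = (-186/3.6)(24.70/876.0).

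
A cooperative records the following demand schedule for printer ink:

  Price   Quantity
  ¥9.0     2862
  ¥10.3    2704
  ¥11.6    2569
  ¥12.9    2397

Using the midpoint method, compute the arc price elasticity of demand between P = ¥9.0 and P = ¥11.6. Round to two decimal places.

-0.43

At P = 9.0, Q = 2862; at P = 11.6, Q = 2569.
ΔQ = -293, ΔP = 2.6. Midpoints: P̄ = 10.30, Q̄ = 2715.5.
ε = (ΔQ/ΔP)(P̄/Q̄) = (-293/2.6)(10.30/2715.5).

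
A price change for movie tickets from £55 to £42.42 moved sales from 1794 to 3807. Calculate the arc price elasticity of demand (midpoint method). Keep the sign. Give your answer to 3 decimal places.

-2.783

ΔQ = 3807 − 1794 = 2013; ΔP = 42.42 − 55 = -12.58.
Midpoints: P̄ = 48.71, Q̄ = 2800.5.
ε = (ΔQ/ΔP)(P̄/Q̄) = (2013/-12.58)(48.71/2800.5).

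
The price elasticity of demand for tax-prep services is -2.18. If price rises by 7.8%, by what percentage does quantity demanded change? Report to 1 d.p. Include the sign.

%ΔQ ≈ ε × %ΔP = (-2.18)(7.8%) = -17.00%.

-17.0%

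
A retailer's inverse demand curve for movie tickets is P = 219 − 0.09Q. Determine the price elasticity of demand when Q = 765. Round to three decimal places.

-2.181

At Q = 765, P = 219 − 0.09(765) = 150.15.
dP/dQ = −0.09, so dQ/dP = 1/(−0.09) = -11.111.
ε = (dQ/dP)(P/Q) = (-11.111)(150.15/765).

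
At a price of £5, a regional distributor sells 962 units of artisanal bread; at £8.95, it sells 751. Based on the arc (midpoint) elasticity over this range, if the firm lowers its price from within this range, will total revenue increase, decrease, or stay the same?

decrease

Arc ε = (-211/3.95)(6.97/856.5) ≈ -0.435.
|ε| = 0.44 < 1, so demand is inelastic. A price cut therefore reduces total revenue.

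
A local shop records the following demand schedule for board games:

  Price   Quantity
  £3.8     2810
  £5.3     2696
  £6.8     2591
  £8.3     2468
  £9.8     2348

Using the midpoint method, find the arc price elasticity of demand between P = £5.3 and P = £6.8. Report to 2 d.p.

-0.16

At P = 5.3, Q = 2696; at P = 6.8, Q = 2591.
ΔQ = -105, ΔP = 1.5. Midpoints: P̄ = 6.05, Q̄ = 2643.5.
ε = (ΔQ/ΔP)(P̄/Q̄) = (-105/1.5)(6.05/2643.5).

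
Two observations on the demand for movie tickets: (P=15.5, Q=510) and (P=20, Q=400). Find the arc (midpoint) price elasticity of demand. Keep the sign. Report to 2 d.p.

-0.95

ΔQ = 400 − 510 = -110; ΔP = 20 − 15.5 = 4.5.
Midpoints: P̄ = 17.75, Q̄ = 455.0.
ε = (ΔQ/ΔP)(P̄/Q̄) = (-110/4.5)(17.75/455.0).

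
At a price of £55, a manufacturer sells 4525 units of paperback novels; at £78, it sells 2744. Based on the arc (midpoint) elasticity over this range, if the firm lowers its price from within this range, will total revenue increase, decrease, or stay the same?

increase

Arc ε = (-1781/23)(66.50/3634.5) ≈ -1.417.
|ε| = 1.42 > 1, so demand is elastic. A price cut therefore raises total revenue.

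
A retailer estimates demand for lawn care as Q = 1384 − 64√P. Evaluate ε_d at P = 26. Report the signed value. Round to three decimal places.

At P = 26, Q = 1057.663.
dQ/dP = −64/(2√P) = -6.276.
ε = (dQ/dP)(P/Q) = (-6.276)(26/1057.663).
|ε| < 1, so demand is inelastic at this price.

-0.154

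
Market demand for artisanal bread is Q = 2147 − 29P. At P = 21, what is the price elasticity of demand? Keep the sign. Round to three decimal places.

At P = 21, Q = 1538.
dQ/dP = −29.
ε = (dQ/dP)(P/Q) = (-29)(21/1538).
|ε| < 1, so demand is inelastic at this price.

-0.396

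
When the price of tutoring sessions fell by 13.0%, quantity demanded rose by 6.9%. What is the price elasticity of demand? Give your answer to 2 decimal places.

ε = %ΔQ / %ΔP = (6.9)/(-13.0) = -0.531.

-0.53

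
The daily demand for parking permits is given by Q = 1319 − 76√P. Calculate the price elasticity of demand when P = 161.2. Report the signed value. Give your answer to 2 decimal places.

-1.36

At P = 161.2, Q = 354.069.
dQ/dP = −76/(2√P) = -2.993.
ε = (dQ/dP)(P/Q) = (-2.993)(161.2/354.069).
|ε| > 1, so demand is elastic at this price.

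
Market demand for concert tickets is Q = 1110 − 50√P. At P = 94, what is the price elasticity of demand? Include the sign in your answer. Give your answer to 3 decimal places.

At P = 94, Q = 625.232.
dQ/dP = −50/(2√P) = -2.579.
ε = (dQ/dP)(P/Q) = (-2.579)(94/625.232).

-0.388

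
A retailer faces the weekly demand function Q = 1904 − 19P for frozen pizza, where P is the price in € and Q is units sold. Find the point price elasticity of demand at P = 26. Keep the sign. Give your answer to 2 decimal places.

At P = 26, Q = 1410.
dQ/dP = −19.
ε = (dQ/dP)(P/Q) = (-19)(26/1410).
|ε| < 1, so demand is inelastic at this price.

-0.35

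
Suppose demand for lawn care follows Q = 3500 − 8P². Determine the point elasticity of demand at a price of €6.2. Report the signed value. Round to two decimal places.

-0.19

At P = 6.2, Q = 3192.480.
dQ/dP = −16P = -99.200.
ε = (dQ/dP)(P/Q) = (-99.200)(6.2/3192.480).
|ε| < 1, so demand is inelastic at this price.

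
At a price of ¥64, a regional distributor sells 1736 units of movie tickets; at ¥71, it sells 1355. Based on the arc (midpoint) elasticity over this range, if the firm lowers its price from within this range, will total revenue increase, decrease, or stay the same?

Arc ε = (-381/7)(67.50/1545.5) ≈ -2.377.
|ε| = 2.38 > 1, so demand is elastic. A price cut therefore raises total revenue.

increase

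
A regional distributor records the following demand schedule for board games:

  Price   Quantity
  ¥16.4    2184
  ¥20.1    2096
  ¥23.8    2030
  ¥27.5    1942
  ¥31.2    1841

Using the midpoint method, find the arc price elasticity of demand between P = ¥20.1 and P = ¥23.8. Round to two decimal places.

-0.19

At P = 20.1, Q = 2096; at P = 23.8, Q = 2030.
ΔQ = -66, ΔP = 3.7. Midpoints: P̄ = 21.95, Q̄ = 2063.0.
ε = (ΔQ/ΔP)(P̄/Q̄) = (-66/3.7)(21.95/2063.0).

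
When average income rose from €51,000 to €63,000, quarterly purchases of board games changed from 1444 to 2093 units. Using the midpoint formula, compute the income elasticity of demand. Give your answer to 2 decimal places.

1.74

ΔQ = 649, ΔI = 12000. Midpoints: Ī = 57,000, Q̄ = 1768.5.
ε_I = (ΔQ/ΔI)(Ī/Q̄) = (649/12000)(57000/1768.5).
ε_I > 0, so the good is normal.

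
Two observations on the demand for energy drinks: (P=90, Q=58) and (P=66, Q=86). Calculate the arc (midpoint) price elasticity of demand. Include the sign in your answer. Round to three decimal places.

-1.264

ΔQ = 86 − 58 = 28; ΔP = 66 − 90 = -24.
Midpoints: P̄ = 78.00, Q̄ = 72.0.
ε = (ΔQ/ΔP)(P̄/Q̄) = (28/-24)(78.00/72.0).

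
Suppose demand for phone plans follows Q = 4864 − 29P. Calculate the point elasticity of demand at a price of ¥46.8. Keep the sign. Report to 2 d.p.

At P = 46.8, Q = 3506.800.
dQ/dP = −29.
ε = (dQ/dP)(P/Q) = (-29)(46.8/3506.800).

-0.39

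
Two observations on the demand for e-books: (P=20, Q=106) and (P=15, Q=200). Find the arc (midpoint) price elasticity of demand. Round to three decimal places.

ΔQ = 200 − 106 = 94; ΔP = 15 − 20 = -5.
Midpoints: P̄ = 17.50, Q̄ = 153.0.
ε = (ΔQ/ΔP)(P̄/Q̄) = (94/-5)(17.50/153.0).

-2.150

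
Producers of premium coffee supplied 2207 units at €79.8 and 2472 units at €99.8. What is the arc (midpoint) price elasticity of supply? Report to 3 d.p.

0.509

ΔQ = 2472 − 2207 = 265; ΔP = 99.8 − 79.8 = 20.
Midpoints: P̄ = 89.80, Q̄ = 2339.5.
ε_s = (ΔQ/ΔP)(P̄/Q̄) = (265/20)(89.80/2339.5).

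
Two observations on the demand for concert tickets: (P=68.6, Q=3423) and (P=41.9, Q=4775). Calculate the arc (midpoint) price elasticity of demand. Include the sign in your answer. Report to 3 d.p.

ΔQ = 4775 − 3423 = 1352; ΔP = 41.9 − 68.6 = -26.7.
Midpoints: P̄ = 55.25, Q̄ = 4099.0.
ε = (ΔQ/ΔP)(P̄/Q̄) = (1352/-26.7)(55.25/4099.0).

-0.683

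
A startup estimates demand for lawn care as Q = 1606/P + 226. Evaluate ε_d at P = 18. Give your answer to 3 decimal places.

At P = 18, Q = 315.222.
dQ/dP = −1606/P² = -4.957.
ε = (dQ/dP)(P/Q) = (-4.957)(18/315.222).
|ε| < 1, so demand is inelastic at this price.

-0.283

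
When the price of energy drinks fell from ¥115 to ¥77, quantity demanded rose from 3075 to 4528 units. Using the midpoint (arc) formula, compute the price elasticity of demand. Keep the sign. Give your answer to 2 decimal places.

ΔQ = 4528 − 3075 = 1453; ΔP = 77 − 115 = -38.
Midpoints: P̄ = 96.00, Q̄ = 3801.5.
ε = (ΔQ/ΔP)(P̄/Q̄) = (1453/-38)(96.00/3801.5).

-0.97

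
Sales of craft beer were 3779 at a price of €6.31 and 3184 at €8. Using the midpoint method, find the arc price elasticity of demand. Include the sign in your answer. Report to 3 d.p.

ΔQ = 3184 − 3779 = -595; ΔP = 8 − 6.31 = 1.69.
Midpoints: P̄ = 7.15, Q̄ = 3481.5.
ε = (ΔQ/ΔP)(P̄/Q̄) = (-595/1.69)(7.15/3481.5).

-0.724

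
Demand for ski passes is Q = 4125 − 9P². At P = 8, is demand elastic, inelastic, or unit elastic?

inelastic

Q = 3549, dQ/dP = -144.
ε = (dQ/dP)(P/Q) ≈ -0.325.
|ε| = 0.32 < 1.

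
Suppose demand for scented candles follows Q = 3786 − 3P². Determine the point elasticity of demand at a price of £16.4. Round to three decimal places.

-0.542

At P = 16.4, Q = 2979.120.
dQ/dP = −6P = -98.400.
ε = (dQ/dP)(P/Q) = (-98.400)(16.4/2979.120).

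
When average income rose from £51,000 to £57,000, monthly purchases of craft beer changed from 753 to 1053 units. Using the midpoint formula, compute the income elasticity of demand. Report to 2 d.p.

ΔQ = 300, ΔI = 6000. Midpoints: Ī = 54,000, Q̄ = 903.0.
ε_I = (ΔQ/ΔI)(Ī/Q̄) = (300/6000)(54000/903.0).

2.99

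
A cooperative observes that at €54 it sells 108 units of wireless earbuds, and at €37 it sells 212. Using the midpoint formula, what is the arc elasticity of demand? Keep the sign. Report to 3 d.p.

-1.740

ΔQ = 212 − 108 = 104; ΔP = 37 − 54 = -17.
Midpoints: P̄ = 45.50, Q̄ = 160.0.
ε = (ΔQ/ΔP)(P̄/Q̄) = (104/-17)(45.50/160.0).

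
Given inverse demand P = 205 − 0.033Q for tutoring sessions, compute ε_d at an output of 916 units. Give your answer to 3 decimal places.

-5.782

At Q = 916, P = 205 − 0.033(916) = 174.77.
dP/dQ = −0.033, so dQ/dP = 1/(−0.033) = -30.303.
ε = (dQ/dP)(P/Q) = (-30.303)(174.77/916).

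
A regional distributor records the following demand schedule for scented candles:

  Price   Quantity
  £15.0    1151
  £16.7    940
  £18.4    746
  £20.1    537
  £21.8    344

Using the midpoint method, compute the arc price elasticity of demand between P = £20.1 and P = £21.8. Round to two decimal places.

-5.40

At P = 20.1, Q = 537; at P = 21.8, Q = 344.
ΔQ = -193, ΔP = 1.7. Midpoints: P̄ = 20.95, Q̄ = 440.5.
ε = (ΔQ/ΔP)(P̄/Q̄) = (-193/1.7)(20.95/440.5).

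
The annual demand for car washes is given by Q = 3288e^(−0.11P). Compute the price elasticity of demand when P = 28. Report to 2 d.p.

At P = 28, Q = 151.114.
dQ/dP = −0.11·3288e^(−0.11P) = −0.11Q = -16.623.
ε = (dQ/dP)(P/Q) = (-16.623)(28/151.114).

-3.08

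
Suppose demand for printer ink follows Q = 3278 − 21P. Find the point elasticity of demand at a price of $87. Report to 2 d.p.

-1.26

At P = 87, Q = 1451.
dQ/dP = −21.
ε = (dQ/dP)(P/Q) = (-21)(87/1451).
|ε| > 1, so demand is elastic at this price.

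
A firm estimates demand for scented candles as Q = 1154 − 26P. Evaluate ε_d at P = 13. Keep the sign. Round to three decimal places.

At P = 13, Q = 816.
dQ/dP = −26.
ε = (dQ/dP)(P/Q) = (-26)(13/816).
|ε| < 1, so demand is inelastic at this price.

-0.414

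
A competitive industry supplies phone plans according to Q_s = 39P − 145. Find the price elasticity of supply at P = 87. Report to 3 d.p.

At P = 87, Q_s = 3248.
dQ_s/dP = 39.
ε_s = (dQ_s/dP)(P/Q_s) = (39)(87/3248).

1.045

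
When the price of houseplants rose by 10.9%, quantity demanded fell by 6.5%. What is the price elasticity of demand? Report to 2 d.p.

-0.60

ε = %ΔQ / %ΔP = (-6.5)/(10.9) = -0.596.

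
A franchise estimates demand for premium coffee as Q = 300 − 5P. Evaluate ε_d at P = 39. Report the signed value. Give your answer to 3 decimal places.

-1.857

At P = 39, Q = 105.
dQ/dP = −5.
ε = (dQ/dP)(P/Q) = (-5)(39/105).
|ε| > 1, so demand is elastic at this price.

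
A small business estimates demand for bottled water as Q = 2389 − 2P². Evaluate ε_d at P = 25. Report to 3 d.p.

At P = 25, Q = 1139.
dQ/dP = −4P = -100.
ε = (dQ/dP)(P/Q) = (-100)(25/1139).
|ε| > 1, so demand is elastic at this price.

-2.195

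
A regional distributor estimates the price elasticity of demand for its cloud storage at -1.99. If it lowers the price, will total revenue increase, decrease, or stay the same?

increase

|ε| = 1.99 > 1, so demand is elastic. A price cut therefore raises total revenue.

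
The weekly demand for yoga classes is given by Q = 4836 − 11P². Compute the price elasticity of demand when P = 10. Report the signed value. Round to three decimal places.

-0.589

At P = 10, Q = 3736.
dQ/dP = −22P = -220.
ε = (dQ/dP)(P/Q) = (-220)(10/3736).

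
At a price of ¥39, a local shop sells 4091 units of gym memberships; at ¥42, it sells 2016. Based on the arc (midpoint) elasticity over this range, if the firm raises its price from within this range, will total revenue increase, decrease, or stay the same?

decrease

Arc ε = (-2075/3)(40.50/3053.5) ≈ -9.174.
|ε| = 9.17 > 1, so demand is elastic. A price rise therefore reduces total revenue.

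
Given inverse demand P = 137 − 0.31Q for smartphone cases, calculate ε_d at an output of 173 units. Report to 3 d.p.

-1.555

At Q = 173, P = 137 − 0.31(173) = 83.37.
dP/dQ = −0.31, so dQ/dP = 1/(−0.31) = -3.226.
ε = (dQ/dP)(P/Q) = (-3.226)(83.37/173).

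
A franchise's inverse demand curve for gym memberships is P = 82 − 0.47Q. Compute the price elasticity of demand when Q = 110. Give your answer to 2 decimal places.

At Q = 110, P = 82 − 0.47(110) = 30.30.
dP/dQ = −0.47, so dQ/dP = 1/(−0.47) = -2.128.
ε = (dQ/dP)(P/Q) = (-2.128)(30.30/110).

-0.59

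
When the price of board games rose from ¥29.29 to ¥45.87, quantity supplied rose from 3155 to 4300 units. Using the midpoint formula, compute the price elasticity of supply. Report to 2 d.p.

ΔQ = 4300 − 3155 = 1145; ΔP = 45.87 − 29.29 = 16.58.
Midpoints: P̄ = 37.58, Q̄ = 3727.5.
ε_s = (ΔQ/ΔP)(P̄/Q̄) = (1145/16.58)(37.58/3727.5).

0.70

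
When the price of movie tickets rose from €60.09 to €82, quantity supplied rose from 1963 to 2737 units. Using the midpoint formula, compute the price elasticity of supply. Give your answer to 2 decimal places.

1.07

ΔQ = 2737 − 1963 = 774; ΔP = 82 − 60.09 = 21.91.
Midpoints: P̄ = 71.05, Q̄ = 2350.0.
ε_s = (ΔQ/ΔP)(P̄/Q̄) = (774/21.91)(71.05/2350.0).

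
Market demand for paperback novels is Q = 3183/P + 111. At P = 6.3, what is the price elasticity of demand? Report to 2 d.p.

At P = 6.3, Q = 616.238.
dQ/dP = −3183/P² = -80.197.
ε = (dQ/dP)(P/Q) = (-80.197)(6.3/616.238).

-0.82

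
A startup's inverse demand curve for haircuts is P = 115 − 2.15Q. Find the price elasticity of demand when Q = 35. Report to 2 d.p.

At Q = 35, P = 115 − 2.15(35) = 39.75.
dP/dQ = −2.15, so dQ/dP = 1/(−2.15) = -0.465.
ε = (dQ/dP)(P/Q) = (-0.465)(39.75/35).

-0.53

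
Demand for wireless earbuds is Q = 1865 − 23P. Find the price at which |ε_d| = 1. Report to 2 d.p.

40.54

For linear demand Q = a − bP, ε = −bP/(a − bP). |ε| = 1 when bP = a − bP, i.e. P = a/(2b).
P = 1865/(2·23) = 1865/46 = 40.5435.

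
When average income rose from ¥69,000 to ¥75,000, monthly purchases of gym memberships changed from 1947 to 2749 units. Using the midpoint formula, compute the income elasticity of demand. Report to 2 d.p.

4.10

ΔQ = 802, ΔI = 6000. Midpoints: Ī = 72,000, Q̄ = 2348.0.
ε_I = (ΔQ/ΔI)(Ī/Q̄) = (802/6000)(72000/2348.0).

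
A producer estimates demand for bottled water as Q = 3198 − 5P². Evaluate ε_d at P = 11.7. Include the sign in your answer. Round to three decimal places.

At P = 11.7, Q = 2513.550.
dQ/dP = −10P = -117.
ε = (dQ/dP)(P/Q) = (-117)(11.7/2513.550).

-0.545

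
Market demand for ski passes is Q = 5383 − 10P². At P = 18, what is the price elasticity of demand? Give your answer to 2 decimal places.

-3.02

At P = 18, Q = 2143.
dQ/dP = −20P = -360.
ε = (dQ/dP)(P/Q) = (-360)(18/2143).
|ε| > 1, so demand is elastic at this price.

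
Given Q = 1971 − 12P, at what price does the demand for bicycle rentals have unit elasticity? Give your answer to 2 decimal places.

82.13

For linear demand Q = a − bP, ε = −bP/(a − bP). |ε| = 1 when bP = a − bP, i.e. P = a/(2b).
P = 1971/(2·12) = 1971/24 = 82.1250.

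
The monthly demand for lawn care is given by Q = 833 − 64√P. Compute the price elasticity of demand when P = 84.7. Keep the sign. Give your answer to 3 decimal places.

At P = 84.7, Q = 243.991.
dQ/dP = −64/(2√P) = -3.477.
ε = (dQ/dP)(P/Q) = (-3.477)(84.7/243.991).

-1.207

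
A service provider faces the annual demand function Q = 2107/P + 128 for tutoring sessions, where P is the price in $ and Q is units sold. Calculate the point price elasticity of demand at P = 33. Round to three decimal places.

-0.333

At P = 33, Q = 191.848.
dQ/dP = −2107/P² = -1.935.
ε = (dQ/dP)(P/Q) = (-1.935)(33/191.848).
|ε| < 1, so demand is inelastic at this price.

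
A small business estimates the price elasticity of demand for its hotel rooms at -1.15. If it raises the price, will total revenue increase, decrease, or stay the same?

|ε| = 1.15 > 1, so demand is elastic. A price rise therefore reduces total revenue.

decrease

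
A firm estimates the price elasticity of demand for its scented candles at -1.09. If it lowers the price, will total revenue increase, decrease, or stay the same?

|ε| = 1.09 > 1, so demand is elastic. A price cut therefore raises total revenue.

increase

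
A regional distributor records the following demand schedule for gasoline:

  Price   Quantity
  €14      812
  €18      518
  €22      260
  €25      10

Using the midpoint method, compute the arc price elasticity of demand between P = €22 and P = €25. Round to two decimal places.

-14.51

At P = 22, Q = 260; at P = 25, Q = 10.
ΔQ = -250, ΔP = 3. Midpoints: P̄ = 23.50, Q̄ = 135.0.
ε = (ΔQ/ΔP)(P̄/Q̄) = (-250/3)(23.50/135.0).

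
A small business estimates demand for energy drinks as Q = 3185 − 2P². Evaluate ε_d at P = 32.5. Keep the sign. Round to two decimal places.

-3.94

At P = 32.5, Q = 1072.500.
dQ/dP = −4P = -130.
ε = (dQ/dP)(P/Q) = (-130)(32.5/1072.500).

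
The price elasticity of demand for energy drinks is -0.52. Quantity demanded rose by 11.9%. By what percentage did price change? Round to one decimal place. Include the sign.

-22.9%

%ΔP ≈ %ΔQ / ε = (11.9%)/(-0.52) = -22.88%.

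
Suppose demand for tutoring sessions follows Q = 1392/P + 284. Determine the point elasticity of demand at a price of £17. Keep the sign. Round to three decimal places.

-0.224

At P = 17, Q = 365.882.
dQ/dP = −1392/P² = -4.817.
ε = (dQ/dP)(P/Q) = (-4.817)(17/365.882).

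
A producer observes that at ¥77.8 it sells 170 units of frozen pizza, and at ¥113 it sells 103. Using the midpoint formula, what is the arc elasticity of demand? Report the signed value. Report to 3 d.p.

-1.330

ΔQ = 103 − 170 = -67; ΔP = 113 − 77.8 = 35.2.
Midpoints: P̄ = 95.40, Q̄ = 136.5.
ε = (ΔQ/ΔP)(P̄/Q̄) = (-67/35.2)(95.40/136.5).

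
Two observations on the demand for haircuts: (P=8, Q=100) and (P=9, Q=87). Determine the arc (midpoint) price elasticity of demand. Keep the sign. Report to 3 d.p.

ΔQ = 87 − 100 = -13; ΔP = 9 − 8 = 1.
Midpoints: P̄ = 8.50, Q̄ = 93.5.
ε = (ΔQ/ΔP)(P̄/Q̄) = (-13/1)(8.50/93.5).

-1.182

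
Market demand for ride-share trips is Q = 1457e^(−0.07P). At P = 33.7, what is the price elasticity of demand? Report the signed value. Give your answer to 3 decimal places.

-2.359

At P = 33.7, Q = 137.708.
dQ/dP = −0.07·1457e^(−0.07P) = −0.07Q = -9.640.
ε = (dQ/dP)(P/Q) = (-9.640)(33.7/137.708).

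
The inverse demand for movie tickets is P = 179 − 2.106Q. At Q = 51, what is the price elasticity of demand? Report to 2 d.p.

At Q = 51, P = 179 − 2.106(51) = 71.59.
dP/dQ = −2.106, so dQ/dP = 1/(−2.106) = -0.475.
ε = (dQ/dP)(P/Q) = (-0.475)(71.59/51).

-0.67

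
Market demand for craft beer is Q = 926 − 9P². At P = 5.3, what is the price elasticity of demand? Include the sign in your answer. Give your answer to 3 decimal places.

At P = 5.3, Q = 673.190.
dQ/dP = −18P = -95.400.
ε = (dQ/dP)(P/Q) = (-95.400)(5.3/673.190).
|ε| < 1, so demand is inelastic at this price.

-0.751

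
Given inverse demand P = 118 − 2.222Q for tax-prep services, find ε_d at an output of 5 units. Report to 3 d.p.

-9.621

At Q = 5, P = 118 − 2.222(5) = 106.89.
dP/dQ = −2.222, so dQ/dP = 1/(−2.222) = -0.450.
ε = (dQ/dP)(P/Q) = (-0.450)(106.89/5).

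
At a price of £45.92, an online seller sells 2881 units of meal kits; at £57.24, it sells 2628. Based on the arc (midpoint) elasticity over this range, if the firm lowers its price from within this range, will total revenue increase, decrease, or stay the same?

decrease

Arc ε = (-253/11.32)(51.58/2754.5) ≈ -0.419.
|ε| = 0.42 < 1, so demand is inelastic. A price cut therefore reduces total revenue.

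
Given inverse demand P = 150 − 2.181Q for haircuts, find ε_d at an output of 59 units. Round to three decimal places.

-0.166

At Q = 59, P = 150 − 2.181(59) = 21.32.
dP/dQ = −2.181, so dQ/dP = 1/(−2.181) = -0.459.
ε = (dQ/dP)(P/Q) = (-0.459)(21.32/59).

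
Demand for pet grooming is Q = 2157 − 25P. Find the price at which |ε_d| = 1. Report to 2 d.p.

43.14

For linear demand Q = a − bP, ε = −bP/(a − bP). |ε| = 1 when bP = a − bP, i.e. P = a/(2b).
P = 2157/(2·25) = 2157/50 = 43.1400.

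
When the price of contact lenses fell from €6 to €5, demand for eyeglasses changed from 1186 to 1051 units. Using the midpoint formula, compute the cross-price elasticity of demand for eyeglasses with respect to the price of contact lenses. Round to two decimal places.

ΔQ_x = 1051 − 1186 = -135; ΔP_y = 5 − 6 = -1.
Midpoints: P̄_y = 5.50, Q̄_x = 1118.5.
ε_xy = (ΔQ_x/ΔP_y)(P̄_y/Q̄_x) = (-135/-1)(5.50/1118.5).

0.66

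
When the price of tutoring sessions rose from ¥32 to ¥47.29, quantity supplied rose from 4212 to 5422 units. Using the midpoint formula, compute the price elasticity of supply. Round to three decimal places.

0.651

ΔQ = 5422 − 4212 = 1210; ΔP = 47.29 − 32 = 15.29.
Midpoints: P̄ = 39.64, Q̄ = 4817.0.
ε_s = (ΔQ/ΔP)(P̄/Q̄) = (1210/15.29)(39.64/4817.0).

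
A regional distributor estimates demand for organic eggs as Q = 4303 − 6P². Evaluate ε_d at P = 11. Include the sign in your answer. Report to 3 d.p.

At P = 11, Q = 3577.
dQ/dP = −12P = -132.
ε = (dQ/dP)(P/Q) = (-132)(11/3577).
|ε| < 1, so demand is inelastic at this price.

-0.406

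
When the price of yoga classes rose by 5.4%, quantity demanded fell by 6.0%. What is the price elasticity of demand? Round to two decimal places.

ε = %ΔQ / %ΔP = (-6.0)/(5.4) = -1.111.

-1.11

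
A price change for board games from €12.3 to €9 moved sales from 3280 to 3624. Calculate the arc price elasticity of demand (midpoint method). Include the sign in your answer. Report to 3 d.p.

ΔQ = 3624 − 3280 = 344; ΔP = 9 − 12.3 = -3.3.
Midpoints: P̄ = 10.65, Q̄ = 3452.0.
ε = (ΔQ/ΔP)(P̄/Q̄) = (344/-3.3)(10.65/3452.0).

-0.322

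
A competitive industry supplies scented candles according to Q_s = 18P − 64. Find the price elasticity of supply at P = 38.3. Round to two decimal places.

1.10

At P = 38.3, Q_s = 625.40.
dQ_s/dP = 18.
ε_s = (dQ_s/dP)(P/Q_s) = (18)(38.3/625.40).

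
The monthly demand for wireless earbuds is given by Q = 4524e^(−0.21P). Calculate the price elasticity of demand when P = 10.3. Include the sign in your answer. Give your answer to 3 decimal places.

At P = 10.3, Q = 520.168.
dQ/dP = −0.21·4524e^(−0.21P) = −0.21Q = -109.235.
ε = (dQ/dP)(P/Q) = (-109.235)(10.3/520.168).
|ε| > 1, so demand is elastic at this price.

-2.163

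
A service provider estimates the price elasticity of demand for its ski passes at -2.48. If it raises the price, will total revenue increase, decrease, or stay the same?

decrease

|ε| = 2.48 > 1, so demand is elastic. A price rise therefore reduces total revenue.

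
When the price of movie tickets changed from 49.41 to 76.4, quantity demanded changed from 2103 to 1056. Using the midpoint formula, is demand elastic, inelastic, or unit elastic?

Arc ε ≈ -1.545.
|ε| = 1.54 > 1.

elastic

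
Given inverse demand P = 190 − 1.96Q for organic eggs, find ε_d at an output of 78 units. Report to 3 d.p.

At Q = 78, P = 190 − 1.96(78) = 37.12.
dP/dQ = −1.96, so dQ/dP = 1/(−1.96) = -0.510.
ε = (dQ/dP)(P/Q) = (-0.510)(37.12/78).

-0.243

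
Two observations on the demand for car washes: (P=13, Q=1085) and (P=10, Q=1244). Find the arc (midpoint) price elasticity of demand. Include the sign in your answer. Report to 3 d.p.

-0.523

ΔQ = 1244 − 1085 = 159; ΔP = 10 − 13 = -3.
Midpoints: P̄ = 11.50, Q̄ = 1164.5.
ε = (ΔQ/ΔP)(P̄/Q̄) = (159/-3)(11.50/1164.5).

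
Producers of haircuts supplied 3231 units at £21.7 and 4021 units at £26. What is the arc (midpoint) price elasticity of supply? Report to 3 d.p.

1.208

ΔQ = 4021 − 3231 = 790; ΔP = 26 − 21.7 = 4.3.
Midpoints: P̄ = 23.85, Q̄ = 3626.0.
ε_s = (ΔQ/ΔP)(P̄/Q̄) = (790/4.3)(23.85/3626.0).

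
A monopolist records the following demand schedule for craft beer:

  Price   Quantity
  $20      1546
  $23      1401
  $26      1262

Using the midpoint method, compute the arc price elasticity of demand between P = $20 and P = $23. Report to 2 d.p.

At P = 20, Q = 1546; at P = 23, Q = 1401.
ΔQ = -145, ΔP = 3. Midpoints: P̄ = 21.50, Q̄ = 1473.5.
ε = (ΔQ/ΔP)(P̄/Q̄) = (-145/3)(21.50/1473.5).

-0.71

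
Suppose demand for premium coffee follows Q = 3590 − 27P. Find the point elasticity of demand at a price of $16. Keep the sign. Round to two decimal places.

At P = 16, Q = 3158.
dQ/dP = −27.
ε = (dQ/dP)(P/Q) = (-27)(16/3158).

-0.14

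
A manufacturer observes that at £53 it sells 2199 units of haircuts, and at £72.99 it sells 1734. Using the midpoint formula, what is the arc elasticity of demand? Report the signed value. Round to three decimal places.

ΔQ = 1734 − 2199 = -465; ΔP = 72.99 − 53 = 19.99.
Midpoints: P̄ = 62.99, Q̄ = 1966.5.
ε = (ΔQ/ΔP)(P̄/Q̄) = (-465/19.99)(62.99/1966.5).

-0.745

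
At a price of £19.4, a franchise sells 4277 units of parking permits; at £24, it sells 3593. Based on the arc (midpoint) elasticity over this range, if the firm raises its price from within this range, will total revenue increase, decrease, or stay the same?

Arc ε = (-684/4.6)(21.70/3935.0) ≈ -0.820.
|ε| = 0.82 < 1, so demand is inelastic. A price rise therefore raises total revenue.

increase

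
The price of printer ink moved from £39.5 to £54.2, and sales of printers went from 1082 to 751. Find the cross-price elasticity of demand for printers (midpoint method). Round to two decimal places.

-1.15

ΔQ_x = 751 − 1082 = -331; ΔP_y = 54.2 − 39.5 = 14.7.
Midpoints: P̄_y = 46.85, Q̄_x = 916.5.
ε_xy = (ΔQ_x/ΔP_y)(P̄_y/Q̄_x) = (-331/14.7)(46.85/916.5).
ε_xy < 0, so the goods are complements.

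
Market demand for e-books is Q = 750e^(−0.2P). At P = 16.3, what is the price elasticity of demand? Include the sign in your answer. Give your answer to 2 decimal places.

At P = 16.3, Q = 28.791.
dQ/dP = −0.2·750e^(−0.2P) = −0.2Q = -5.758.
ε = (dQ/dP)(P/Q) = (-5.758)(16.3/28.791).
|ε| > 1, so demand is elastic at this price.

-3.26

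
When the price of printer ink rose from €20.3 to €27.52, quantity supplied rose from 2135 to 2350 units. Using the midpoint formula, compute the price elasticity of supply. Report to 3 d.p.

0.318

ΔQ = 2350 − 2135 = 215; ΔP = 27.52 − 20.3 = 7.22.
Midpoints: P̄ = 23.91, Q̄ = 2242.5.
ε_s = (ΔQ/ΔP)(P̄/Q̄) = (215/7.22)(23.91/2242.5).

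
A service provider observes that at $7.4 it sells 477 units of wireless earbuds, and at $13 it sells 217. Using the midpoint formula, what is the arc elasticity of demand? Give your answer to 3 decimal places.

-1.365

ΔQ = 217 − 477 = -260; ΔP = 13 − 7.4 = 5.6.
Midpoints: P̄ = 10.20, Q̄ = 347.0.
ε = (ΔQ/ΔP)(P̄/Q̄) = (-260/5.6)(10.20/347.0).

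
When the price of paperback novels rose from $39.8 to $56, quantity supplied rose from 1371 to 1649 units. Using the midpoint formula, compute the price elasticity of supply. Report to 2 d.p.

0.54

ΔQ = 1649 − 1371 = 278; ΔP = 56 − 39.8 = 16.2.
Midpoints: P̄ = 47.90, Q̄ = 1510.0.
ε_s = (ΔQ/ΔP)(P̄/Q̄) = (278/16.2)(47.90/1510.0).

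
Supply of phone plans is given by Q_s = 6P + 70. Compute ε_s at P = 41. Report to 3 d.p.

0.778

At P = 41, Q_s = 316.
dQ_s/dP = 6.
ε_s = (dQ_s/dP)(P/Q_s) = (6)(41/316).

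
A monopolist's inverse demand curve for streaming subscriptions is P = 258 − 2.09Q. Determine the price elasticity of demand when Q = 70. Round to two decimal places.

-0.76

At Q = 70, P = 258 − 2.09(70) = 111.70.
dP/dQ = −2.09, so dQ/dP = 1/(−2.09) = -0.478.
ε = (dQ/dP)(P/Q) = (-0.478)(111.70/70).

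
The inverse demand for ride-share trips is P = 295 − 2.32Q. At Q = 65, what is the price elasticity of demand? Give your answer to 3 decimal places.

At Q = 65, P = 295 − 2.32(65) = 144.20.
dP/dQ = −2.32, so dQ/dP = 1/(−2.32) = -0.431.
ε = (dQ/dP)(P/Q) = (-0.431)(144.20/65).

-0.956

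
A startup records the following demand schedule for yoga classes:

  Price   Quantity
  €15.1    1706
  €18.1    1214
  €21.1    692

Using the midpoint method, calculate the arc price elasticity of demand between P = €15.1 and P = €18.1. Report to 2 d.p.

-1.86

At P = 15.1, Q = 1706; at P = 18.1, Q = 1214.
ΔQ = -492, ΔP = 3.0. Midpoints: P̄ = 16.60, Q̄ = 1460.0.
ε = (ΔQ/ΔP)(P̄/Q̄) = (-492/3.0)(16.60/1460.0).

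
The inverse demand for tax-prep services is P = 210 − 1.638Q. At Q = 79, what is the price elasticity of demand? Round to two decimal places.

-0.62

At Q = 79, P = 210 − 1.638(79) = 80.60.
dP/dQ = −1.638, so dQ/dP = 1/(−1.638) = -0.611.
ε = (dQ/dP)(P/Q) = (-0.611)(80.60/79).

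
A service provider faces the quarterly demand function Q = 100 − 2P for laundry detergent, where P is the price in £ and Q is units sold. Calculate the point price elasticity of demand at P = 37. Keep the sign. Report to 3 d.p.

-2.846

At P = 37, Q = 26.
dQ/dP = −2.
ε = (dQ/dP)(P/Q) = (-2)(37/26).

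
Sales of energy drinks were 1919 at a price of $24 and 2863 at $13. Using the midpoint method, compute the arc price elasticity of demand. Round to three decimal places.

-0.664

ΔQ = 2863 − 1919 = 944; ΔP = 13 − 24 = -11.
Midpoints: P̄ = 18.50, Q̄ = 2391.0.
ε = (ΔQ/ΔP)(P̄/Q̄) = (944/-11)(18.50/2391.0).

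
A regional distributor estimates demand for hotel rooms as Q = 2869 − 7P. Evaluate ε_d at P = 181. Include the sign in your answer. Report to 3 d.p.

-0.791

At P = 181, Q = 1602.
dQ/dP = −7.
ε = (dQ/dP)(P/Q) = (-7)(181/1602).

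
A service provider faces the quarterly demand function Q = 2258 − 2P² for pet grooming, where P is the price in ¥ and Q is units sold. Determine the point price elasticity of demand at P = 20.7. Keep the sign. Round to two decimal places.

At P = 20.7, Q = 1401.020.
dQ/dP = −4P = -82.800.
ε = (dQ/dP)(P/Q) = (-82.800)(20.7/1401.020).
|ε| > 1, so demand is elastic at this price.

-1.22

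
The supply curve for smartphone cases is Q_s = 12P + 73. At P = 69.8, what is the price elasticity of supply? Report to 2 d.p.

0.92

At P = 69.8, Q_s = 910.60.
dQ_s/dP = 12.
ε_s = (dQ_s/dP)(P/Q_s) = (12)(69.8/910.60).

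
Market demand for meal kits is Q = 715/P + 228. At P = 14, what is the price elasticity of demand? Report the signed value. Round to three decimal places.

At P = 14, Q = 279.071.
dQ/dP = −715/P² = -3.648.
ε = (dQ/dP)(P/Q) = (-3.648)(14/279.071).

-0.183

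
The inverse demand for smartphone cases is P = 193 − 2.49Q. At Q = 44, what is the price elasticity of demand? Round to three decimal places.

At Q = 44, P = 193 − 2.49(44) = 83.44.
dP/dQ = −2.49, so dQ/dP = 1/(−2.49) = -0.402.
ε = (dQ/dP)(P/Q) = (-0.402)(83.44/44).

-0.762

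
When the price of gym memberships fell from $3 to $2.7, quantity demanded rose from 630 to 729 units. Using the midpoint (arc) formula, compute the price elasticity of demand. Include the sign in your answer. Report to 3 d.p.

ΔQ = 729 − 630 = 99; ΔP = 2.7 − 3 = -0.3.
Midpoints: P̄ = 2.85, Q̄ = 679.5.
ε = (ΔQ/ΔP)(P̄/Q̄) = (99/-0.3)(2.85/679.5).

-1.384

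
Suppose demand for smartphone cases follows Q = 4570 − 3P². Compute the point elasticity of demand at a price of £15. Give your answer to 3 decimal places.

At P = 15, Q = 3895.
dQ/dP = −6P = -90.
ε = (dQ/dP)(P/Q) = (-90)(15/3895).

-0.347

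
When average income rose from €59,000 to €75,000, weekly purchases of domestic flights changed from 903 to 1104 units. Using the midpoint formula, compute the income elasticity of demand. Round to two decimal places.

0.84

ΔQ = 201, ΔI = 16000. Midpoints: Ī = 67,000, Q̄ = 1003.5.
ε_I = (ΔQ/ΔI)(Ī/Q̄) = (201/16000)(67000/1003.5).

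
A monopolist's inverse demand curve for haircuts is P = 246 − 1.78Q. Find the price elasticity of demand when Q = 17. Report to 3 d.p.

-7.130

At Q = 17, P = 246 − 1.78(17) = 215.74.
dP/dQ = −1.78, so dQ/dP = 1/(−1.78) = -0.562.
ε = (dQ/dP)(P/Q) = (-0.562)(215.74/17).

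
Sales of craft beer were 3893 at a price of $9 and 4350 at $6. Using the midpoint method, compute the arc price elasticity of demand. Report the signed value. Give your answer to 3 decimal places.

-0.277

ΔQ = 4350 − 3893 = 457; ΔP = 6 − 9 = -3.
Midpoints: P̄ = 7.50, Q̄ = 4121.5.
ε = (ΔQ/ΔP)(P̄/Q̄) = (457/-3)(7.50/4121.5).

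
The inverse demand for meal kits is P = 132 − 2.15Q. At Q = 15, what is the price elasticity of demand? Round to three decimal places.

At Q = 15, P = 132 − 2.15(15) = 99.75.
dP/dQ = −2.15, so dQ/dP = 1/(−2.15) = -0.465.
ε = (dQ/dP)(P/Q) = (-0.465)(99.75/15).

-3.093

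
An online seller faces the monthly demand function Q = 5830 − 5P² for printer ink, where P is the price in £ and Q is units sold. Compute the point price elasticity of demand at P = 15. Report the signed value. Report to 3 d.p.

-0.478

At P = 15, Q = 4705.
dQ/dP = −10P = -150.
ε = (dQ/dP)(P/Q) = (-150)(15/4705).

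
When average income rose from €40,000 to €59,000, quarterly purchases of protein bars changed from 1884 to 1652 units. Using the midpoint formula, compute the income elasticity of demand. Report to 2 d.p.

ΔQ = -232, ΔI = 19000. Midpoints: Ī = 49,500, Q̄ = 1768.0.
ε_I = (ΔQ/ΔI)(Ī/Q̄) = (-232/19000)(49500/1768.0).

-0.34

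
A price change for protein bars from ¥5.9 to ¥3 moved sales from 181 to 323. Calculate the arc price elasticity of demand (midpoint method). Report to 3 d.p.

ΔQ = 323 − 181 = 142; ΔP = 3 − 5.9 = -2.9.
Midpoints: P̄ = 4.45, Q̄ = 252.0.
ε = (ΔQ/ΔP)(P̄/Q̄) = (142/-2.9)(4.45/252.0).

-0.865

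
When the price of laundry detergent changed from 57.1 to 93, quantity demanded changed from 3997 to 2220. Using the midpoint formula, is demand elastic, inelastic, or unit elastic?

elastic

Arc ε ≈ -1.195.
|ε| = 1.20 > 1.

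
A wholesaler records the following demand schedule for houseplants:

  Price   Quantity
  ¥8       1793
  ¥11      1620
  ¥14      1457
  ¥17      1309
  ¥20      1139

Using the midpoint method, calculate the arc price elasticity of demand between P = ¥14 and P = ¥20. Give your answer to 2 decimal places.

-0.69

At P = 14, Q = 1457; at P = 20, Q = 1139.
ΔQ = -318, ΔP = 6. Midpoints: P̄ = 17.00, Q̄ = 1298.0.
ε = (ΔQ/ΔP)(P̄/Q̄) = (-318/6)(17.00/1298.0).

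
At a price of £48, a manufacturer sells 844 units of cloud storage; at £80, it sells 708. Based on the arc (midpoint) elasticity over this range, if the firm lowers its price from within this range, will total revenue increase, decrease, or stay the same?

Arc ε = (-136/32)(64.00/776.0) ≈ -0.351.
|ε| = 0.35 < 1, so demand is inelastic. A price cut therefore reduces total revenue.

decrease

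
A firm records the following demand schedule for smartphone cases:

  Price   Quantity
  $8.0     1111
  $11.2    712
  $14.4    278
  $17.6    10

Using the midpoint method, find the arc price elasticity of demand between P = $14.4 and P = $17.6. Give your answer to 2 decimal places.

-9.31

At P = 14.4, Q = 278; at P = 17.6, Q = 10.
ΔQ = -268, ΔP = 3.2. Midpoints: P̄ = 16.00, Q̄ = 144.0.
ε = (ΔQ/ΔP)(P̄/Q̄) = (-268/3.2)(16.00/144.0).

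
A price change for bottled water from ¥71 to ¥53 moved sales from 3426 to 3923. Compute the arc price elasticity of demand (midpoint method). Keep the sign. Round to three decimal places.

-0.466

ΔQ = 3923 − 3426 = 497; ΔP = 53 − 71 = -18.
Midpoints: P̄ = 62.00, Q̄ = 3674.5.
ε = (ΔQ/ΔP)(P̄/Q̄) = (497/-18)(62.00/3674.5).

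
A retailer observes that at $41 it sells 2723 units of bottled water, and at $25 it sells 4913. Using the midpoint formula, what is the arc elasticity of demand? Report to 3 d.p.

ΔQ = 4913 − 2723 = 2190; ΔP = 25 − 41 = -16.
Midpoints: P̄ = 33.00, Q̄ = 3818.0.
ε = (ΔQ/ΔP)(P̄/Q̄) = (2190/-16)(33.00/3818.0).

-1.183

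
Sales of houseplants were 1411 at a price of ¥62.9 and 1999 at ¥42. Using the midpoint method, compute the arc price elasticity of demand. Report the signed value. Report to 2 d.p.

ΔQ = 1999 − 1411 = 588; ΔP = 42 − 62.9 = -20.9.
Midpoints: P̄ = 52.45, Q̄ = 1705.0.
ε = (ΔQ/ΔP)(P̄/Q̄) = (588/-20.9)(52.45/1705.0).

-0.87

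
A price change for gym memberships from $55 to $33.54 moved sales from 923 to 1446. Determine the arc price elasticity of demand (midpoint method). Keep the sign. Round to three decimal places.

ΔQ = 1446 − 923 = 523; ΔP = 33.54 − 55 = -21.46.
Midpoints: P̄ = 44.27, Q̄ = 1184.5.
ε = (ΔQ/ΔP)(P̄/Q̄) = (523/-21.46)(44.27/1184.5).

-0.911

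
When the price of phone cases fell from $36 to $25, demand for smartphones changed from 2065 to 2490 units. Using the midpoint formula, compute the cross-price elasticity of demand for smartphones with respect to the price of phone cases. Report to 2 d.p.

-0.52

ΔQ_x = 2490 − 2065 = 425; ΔP_y = 25 − 36 = -11.
Midpoints: P̄_y = 30.50, Q̄_x = 2277.5.
ε_xy = (ΔQ_x/ΔP_y)(P̄_y/Q̄_x) = (425/-11)(30.50/2277.5).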